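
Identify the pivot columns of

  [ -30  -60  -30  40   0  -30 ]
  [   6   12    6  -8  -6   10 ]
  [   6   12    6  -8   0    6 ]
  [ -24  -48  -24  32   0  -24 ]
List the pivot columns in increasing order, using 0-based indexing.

ρ1 -> -1/30·ρ1
  [   1    2    1  -4/3   0    1 ]
  [   6   12    6    -8  -6   10 ]
  [   6   12    6    -8   0    6 ]
  [ -24  -48  -24    32   0  -24 ]
ρ2 -> ρ2 − 6·ρ1
  [   1    2    1  -4/3   0    1 ]
  [   0    0    0     0  -6    4 ]
  [   6   12    6    -8   0    6 ]
  [ -24  -48  -24    32   0  -24 ]
ρ3 -> ρ3 − 6·ρ1
  [   1    2    1  -4/3   0    1 ]
  [   0    0    0     0  -6    4 ]
  [   0    0    0     0   0    0 ]
  [ -24  -48  -24    32   0  -24 ]
ρ4 -> ρ4 + 24·ρ1
  [ 1  2  1  -4/3   0  1 ]
  [ 0  0  0     0  -6  4 ]
  [ 0  0  0     0   0  0 ]
  [ 0  0  0     0   0  0 ]
ρ2 -> -1/6·ρ2
  [ 1  2  1  -4/3  0     1 ]
  [ 0  0  0     0  1  -2/3 ]
  [ 0  0  0     0  0     0 ]
  [ 0  0  0     0  0     0 ]
Pivot columns are the columns containing a leading 1.

0, 4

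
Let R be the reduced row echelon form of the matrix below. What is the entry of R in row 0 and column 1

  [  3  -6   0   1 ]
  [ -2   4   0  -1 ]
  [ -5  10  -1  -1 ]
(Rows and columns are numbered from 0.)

R1 ← 1/3·R1
  [  1  -2   0  1/3 ]
  [ -2   4   0   -1 ]
  [ -5  10  -1   -1 ]
R2 ← R2 + 2·R1
  [  1  -2   0   1/3 ]
  [  0   0   0  -1/3 ]
  [ -5  10  -1    -1 ]
R3 ← R3 + 5·R1
  [ 1  -2   0   1/3 ]
  [ 0   0   0  -1/3 ]
  [ 0   0  -1   2/3 ]
R2 <=> R3
  [ 1  -2   0   1/3 ]
  [ 0   0  -1   2/3 ]
  [ 0   0   0  -1/3 ]
R2 ← -1·R2
  [ 1  -2  0   1/3 ]
  [ 0   0  1  -2/3 ]
  [ 0   0  0  -1/3 ]
R3 ← -3·R3
  [ 1  -2  0   1/3 ]
  [ 0   0  1  -2/3 ]
  [ 0   0  0     1 ]
R2 ← R2 + 2/3·R3
  [ 1  -2  0  1/3 ]
  [ 0   0  1    0 ]
  [ 0   0  0    1 ]
R1 ← R1 − 1/3·R3
  [ 1  -2  0  0 ]
  [ 0   0  1  0 ]
  [ 0   0  0  1 ]

-2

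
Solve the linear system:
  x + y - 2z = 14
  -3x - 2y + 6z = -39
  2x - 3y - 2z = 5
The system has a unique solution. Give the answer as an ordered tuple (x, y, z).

(3, 3, -4)

Form the augmented matrix and row-reduce:
  [  1   1  -2  |   14 ]
  [ -3  -2   6  |  -39 ]
  [  2  -3  -2  |    5 ]
Add 3 times r1 to r2.
Subtract 2 times r1 from r3.
Add 5 times r2 to r3.
Multiply r3 by 1/2.
Add 2 times r3 to r1.
Subtract r2 from r1.
Reading off the last column: x = 3, y = 3, z = -4.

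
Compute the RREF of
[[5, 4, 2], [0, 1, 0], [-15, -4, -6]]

[[1, 0, 2/5], [0, 1, 0], [0, 0, 0]]

Multiply R1 by 1/5.
  [   1  4/5  2/5 ]
  [   0    1    0 ]
  [ -15   -4   -6 ]
Add 15 times R1 to R3.
  [ 1  4/5  2/5 ]
  [ 0    1    0 ]
  [ 0    8    0 ]
Subtract 8 times R2 from R3.
  [ 1  4/5  2/5 ]
  [ 0    1    0 ]
  [ 0    0    0 ]
Subtract 4/5 times R2 from R1.
  [ 1  0  2/5 ]
  [ 0  1    0 ]
  [ 0  0    0 ]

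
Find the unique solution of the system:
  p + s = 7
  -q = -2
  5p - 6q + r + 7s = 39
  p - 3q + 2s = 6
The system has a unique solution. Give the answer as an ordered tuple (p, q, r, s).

(2, 2, 6, 5)

Form the augmented matrix and row-reduce:
  [ 1   0  0  1  |   7 ]
  [ 0  -1  0  0  |  -2 ]
  [ 5  -6  1  7  |  39 ]
  [ 1  -3  0  2  |   6 ]
ρ3 := ρ3 − 5·ρ1
  [ 1   0  0  1  |   7 ]
  [ 0  -1  0  0  |  -2 ]
  [ 0  -6  1  2  |   4 ]
  [ 1  -3  0  2  |   6 ]
ρ4 := ρ4 − ρ1
  [ 1   0  0  1  |   7 ]
  [ 0  -1  0  0  |  -2 ]
  [ 0  -6  1  2  |   4 ]
  [ 0  -3  0  1  |  -1 ]
ρ2 := -1·ρ2
  [ 1   0  0  1  |   7 ]
  [ 0   1  0  0  |   2 ]
  [ 0  -6  1  2  |   4 ]
  [ 0  -3  0  1  |  -1 ]
ρ3 := ρ3 + 6·ρ2
  [ 1   0  0  1  |   7 ]
  [ 0   1  0  0  |   2 ]
  [ 0   0  1  2  |  16 ]
  [ 0  -3  0  1  |  -1 ]
ρ4 := ρ4 + 3·ρ2
  [ 1  0  0  1  |   7 ]
  [ 0  1  0  0  |   2 ]
  [ 0  0  1  2  |  16 ]
  [ 0  0  0  1  |   5 ]
ρ3 := ρ3 − 2·ρ4
  [ 1  0  0  1  |  7 ]
  [ 0  1  0  0  |  2 ]
  [ 0  0  1  0  |  6 ]
  [ 0  0  0  1  |  5 ]
ρ1 := ρ1 − ρ4
  [ 1  0  0  0  |  2 ]
  [ 0  1  0  0  |  2 ]
  [ 0  0  1  0  |  6 ]
  [ 0  0  0  1  |  5 ]
Reading off the last column: p = 2, q = 2, r = 6, s = 5.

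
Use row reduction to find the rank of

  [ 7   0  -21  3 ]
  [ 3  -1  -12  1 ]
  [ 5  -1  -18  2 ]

ρ1 ← 1/7·ρ1
  [ 1   0   -3  3/7 ]
  [ 3  -1  -12    1 ]
  [ 5  -1  -18    2 ]
ρ2 ← ρ2 − 3·ρ1
  [ 1   0   -3   3/7 ]
  [ 0  -1   -3  -2/7 ]
  [ 5  -1  -18     2 ]
ρ3 ← ρ3 − 5·ρ1
  [ 1   0  -3   3/7 ]
  [ 0  -1  -3  -2/7 ]
  [ 0  -1  -3  -1/7 ]
ρ2 ← -1·ρ2
  [ 1   0  -3   3/7 ]
  [ 0   1   3   2/7 ]
  [ 0  -1  -3  -1/7 ]
ρ3 ← ρ3 + ρ2
  [ 1  0  -3  3/7 ]
  [ 0  1   3  2/7 ]
  [ 0  0   0  1/7 ]
ρ3 ← 7·ρ3
  [ 1  0  -3  3/7 ]
  [ 0  1   3  2/7 ]
  [ 0  0   0    1 ]
ρ2 ← ρ2 − 2/7·ρ3
  [ 1  0  -3  3/7 ]
  [ 0  1   3    0 ]
  [ 0  0   0    1 ]
ρ1 ← ρ1 − 3/7·ρ3
  [ 1  0  -3  0 ]
  [ 0  1   3  0 ]
  [ 0  0   0  1 ]
The reduced form has 3 nonzero rows.

rank = 3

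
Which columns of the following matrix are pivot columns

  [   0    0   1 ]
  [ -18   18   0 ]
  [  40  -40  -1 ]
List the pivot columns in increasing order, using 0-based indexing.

0, 2

Swap ρ1 and ρ2.
  [ -18   18   0 ]
  [   0    0   1 ]
  [  40  -40  -1 ]
Multiply ρ1 by -1/18.
  [  1   -1   0 ]
  [  0    0   1 ]
  [ 40  -40  -1 ]
Subtract 40 times ρ1 from ρ3.
  [ 1  -1   0 ]
  [ 0   0   1 ]
  [ 0   0  -1 ]
Add ρ2 to ρ3.
  [ 1  -1  0 ]
  [ 0   0  1 ]
  [ 0   0  0 ]
Pivot columns are the columns containing a leading 1.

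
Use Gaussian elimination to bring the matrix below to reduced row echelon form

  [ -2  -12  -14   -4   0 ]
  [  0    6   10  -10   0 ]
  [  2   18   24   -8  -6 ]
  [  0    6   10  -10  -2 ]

R1 -> -1/2·R1
  [ 1   6   7    2   0 ]
  [ 0   6  10  -10   0 ]
  [ 2  18  24   -8  -6 ]
  [ 0   6  10  -10  -2 ]
R3 -> R3 − 2·R1
  [ 1  6   7    2   0 ]
  [ 0  6  10  -10   0 ]
  [ 0  6  10  -12  -6 ]
  [ 0  6  10  -10  -2 ]
R2 -> 1/6·R2
  [ 1  6    7     2   0 ]
  [ 0  1  5/3  -5/3   0 ]
  [ 0  6   10   -12  -6 ]
  [ 0  6   10   -10  -2 ]
R3 -> R3 − 6·R2
  [ 1  6    7     2   0 ]
  [ 0  1  5/3  -5/3   0 ]
  [ 0  0    0    -2  -6 ]
  [ 0  6   10   -10  -2 ]
R4 -> R4 − 6·R2
  [ 1  6    7     2   0 ]
  [ 0  1  5/3  -5/3   0 ]
  [ 0  0    0    -2  -6 ]
  [ 0  0    0     0  -2 ]
R3 -> -1/2·R3
  [ 1  6    7     2   0 ]
  [ 0  1  5/3  -5/3   0 ]
  [ 0  0    0     1   3 ]
  [ 0  0    0     0  -2 ]
R4 -> -1/2·R4
  [ 1  6    7     2  0 ]
  [ 0  1  5/3  -5/3  0 ]
  [ 0  0    0     1  3 ]
  [ 0  0    0     0  1 ]
R3 -> R3 − 3·R4
  [ 1  6    7     2  0 ]
  [ 0  1  5/3  -5/3  0 ]
  [ 0  0    0     1  0 ]
  [ 0  0    0     0  1 ]
R2 -> R2 + 5/3·R3
  [ 1  6    7  2  0 ]
  [ 0  1  5/3  0  0 ]
  [ 0  0    0  1  0 ]
  [ 0  0    0  0  1 ]
R1 -> R1 − 2·R3
  [ 1  6    7  0  0 ]
  [ 0  1  5/3  0  0 ]
  [ 0  0    0  1  0 ]
  [ 0  0    0  0  1 ]
R1 -> R1 − 6·R2
  [ 1  0   -3  0  0 ]
  [ 0  1  5/3  0  0 ]
  [ 0  0    0  1  0 ]
  [ 0  0    0  0  1 ]

[[1, 0, -3, 0, 0], [0, 1, 5/3, 0, 0], [0, 0, 0, 1, 0], [0, 0, 0, 0, 1]]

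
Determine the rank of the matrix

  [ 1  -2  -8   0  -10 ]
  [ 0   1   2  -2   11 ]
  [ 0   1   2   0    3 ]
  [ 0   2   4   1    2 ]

Subtract R2 from R3.
Subtract 2 times R2 from R4.
Multiply R3 by 1/2.
Subtract 5 times R3 from R4.
Add 2 times R3 to R2.
Add 2 times R2 to R1.
The reduced form has 3 nonzero rows.

rank = 3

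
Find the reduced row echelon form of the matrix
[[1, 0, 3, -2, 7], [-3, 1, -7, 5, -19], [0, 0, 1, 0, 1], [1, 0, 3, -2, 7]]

R2 := R2 + 3·R1
  [ 1  0  3  -2  7 ]
  [ 0  1  2  -1  2 ]
  [ 0  0  1   0  1 ]
  [ 1  0  3  -2  7 ]
R4 := R4 − R1
  [ 1  0  3  -2  7 ]
  [ 0  1  2  -1  2 ]
  [ 0  0  1   0  1 ]
  [ 0  0  0   0  0 ]
R2 := R2 − 2·R3
  [ 1  0  3  -2  7 ]
  [ 0  1  0  -1  0 ]
  [ 0  0  1   0  1 ]
  [ 0  0  0   0  0 ]
R1 := R1 − 3·R3
  [ 1  0  0  -2  4 ]
  [ 0  1  0  -1  0 ]
  [ 0  0  1   0  1 ]
  [ 0  0  0   0  0 ]

[[1, 0, 0, -2, 4], [0, 1, 0, -1, 0], [0, 0, 1, 0, 1], [0, 0, 0, 0, 0]]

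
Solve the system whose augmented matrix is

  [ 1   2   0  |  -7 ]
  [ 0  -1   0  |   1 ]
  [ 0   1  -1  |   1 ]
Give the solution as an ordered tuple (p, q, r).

R2 ← -1·R2
  [ 1  2   0  |  -7 ]
  [ 0  1   0  |  -1 ]
  [ 0  1  -1  |   1 ]
R3 ← R3 − R2
  [ 1  2   0  |  -7 ]
  [ 0  1   0  |  -1 ]
  [ 0  0  -1  |   2 ]
R3 ← -1·R3
  [ 1  2  0  |  -7 ]
  [ 0  1  0  |  -1 ]
  [ 0  0  1  |  -2 ]
R1 ← R1 − 2·R2
  [ 1  0  0  |  -5 ]
  [ 0  1  0  |  -1 ]
  [ 0  0  1  |  -2 ]
Reading off the last column: p = -5, q = -1, r = -2.

(-5, -1, -2)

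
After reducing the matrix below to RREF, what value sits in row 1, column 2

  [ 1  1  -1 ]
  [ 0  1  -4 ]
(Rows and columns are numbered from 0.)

-4

ρ1 ← ρ1 − ρ2
  [ 1  0   3 ]
  [ 0  1  -4 ]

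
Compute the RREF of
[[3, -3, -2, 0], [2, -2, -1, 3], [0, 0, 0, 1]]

ρ1 → 1/3·ρ1
  [ 1  -1  -2/3  0 ]
  [ 2  -2    -1  3 ]
  [ 0   0     0  1 ]
ρ2 → ρ2 − 2·ρ1
  [ 1  -1  -2/3  0 ]
  [ 0   0   1/3  3 ]
  [ 0   0     0  1 ]
ρ2 → 3·ρ2
  [ 1  -1  -2/3  0 ]
  [ 0   0     1  9 ]
  [ 0   0     0  1 ]
ρ2 → ρ2 − 9·ρ3
  [ 1  -1  -2/3  0 ]
  [ 0   0     1  0 ]
  [ 0   0     0  1 ]
ρ1 → ρ1 + 2/3·ρ2
  [ 1  -1  0  0 ]
  [ 0   0  1  0 ]
  [ 0   0  0  1 ]

[[1, -1, 0, 0], [0, 0, 1, 0], [0, 0, 0, 1]]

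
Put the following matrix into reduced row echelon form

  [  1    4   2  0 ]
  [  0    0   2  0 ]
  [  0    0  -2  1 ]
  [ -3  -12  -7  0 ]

[[1, 4, 0, 0], [0, 0, 1, 0], [0, 0, 0, 1], [0, 0, 0, 0]]

R4 -> R4 + 3·R1
  [ 1  4   2  0 ]
  [ 0  0   2  0 ]
  [ 0  0  -2  1 ]
  [ 0  0  -1  0 ]
R2 -> 1/2·R2
  [ 1  4   2  0 ]
  [ 0  0   1  0 ]
  [ 0  0  -2  1 ]
  [ 0  0  -1  0 ]
R3 -> R3 + 2·R2
  [ 1  4   2  0 ]
  [ 0  0   1  0 ]
  [ 0  0   0  1 ]
  [ 0  0  -1  0 ]
R4 -> R4 + R2
  [ 1  4  2  0 ]
  [ 0  0  1  0 ]
  [ 0  0  0  1 ]
  [ 0  0  0  0 ]
R1 -> R1 − 2·R2
  [ 1  4  0  0 ]
  [ 0  0  1  0 ]
  [ 0  0  0  1 ]
  [ 0  0  0  0 ]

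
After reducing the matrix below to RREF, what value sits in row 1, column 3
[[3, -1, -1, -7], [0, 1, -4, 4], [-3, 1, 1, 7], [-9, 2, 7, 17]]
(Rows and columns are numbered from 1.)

R1 → 1/3·R1
  [  1  -1/3  -1/3  -7/3 ]
  [  0     1    -4     4 ]
  [ -3     1     1     7 ]
  [ -9     2     7    17 ]
R3 → R3 + 3·R1
  [  1  -1/3  -1/3  -7/3 ]
  [  0     1    -4     4 ]
  [  0     0     0     0 ]
  [ -9     2     7    17 ]
R4 → R4 + 9·R1
  [ 1  -1/3  -1/3  -7/3 ]
  [ 0     1    -4     4 ]
  [ 0     0     0     0 ]
  [ 0    -1     4    -4 ]
R4 → R4 + R2
  [ 1  -1/3  -1/3  -7/3 ]
  [ 0     1    -4     4 ]
  [ 0     0     0     0 ]
  [ 0     0     0     0 ]
R1 → R1 + 1/3·R2
  [ 1  0  -5/3  -1 ]
  [ 0  1    -4   4 ]
  [ 0  0     0   0 ]
  [ 0  0     0   0 ]

-5/3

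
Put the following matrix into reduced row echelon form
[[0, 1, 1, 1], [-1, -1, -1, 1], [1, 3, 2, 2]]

[[1, 0, 0, -2], [0, 1, 0, 2], [0, 0, 1, -1]]

ρ1 ↔ ρ2
ρ1 := -1·ρ1
ρ3 := ρ3 − ρ1
ρ3 := ρ3 − 2·ρ2
ρ3 := -1·ρ3
ρ2 := ρ2 − ρ3
ρ1 := ρ1 − ρ3
ρ1 := ρ1 − ρ2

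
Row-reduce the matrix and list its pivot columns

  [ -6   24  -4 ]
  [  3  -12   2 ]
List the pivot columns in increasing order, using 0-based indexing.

ρ1 := -1/6·ρ1
ρ2 := ρ2 − 3·ρ1
Pivot columns are the columns containing a leading 1.

0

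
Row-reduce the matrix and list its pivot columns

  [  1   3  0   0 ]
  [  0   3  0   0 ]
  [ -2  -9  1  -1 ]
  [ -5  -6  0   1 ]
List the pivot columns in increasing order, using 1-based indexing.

r3 → r3 + 2·r1
r4 → r4 + 5·r1
r2 → 1/3·r2
r3 → r3 + 3·r2
r4 → r4 − 9·r2
r3 → r3 + r4
r1 → r1 − 3·r2
Pivot columns are the columns containing a leading 1.

1, 2, 3, 4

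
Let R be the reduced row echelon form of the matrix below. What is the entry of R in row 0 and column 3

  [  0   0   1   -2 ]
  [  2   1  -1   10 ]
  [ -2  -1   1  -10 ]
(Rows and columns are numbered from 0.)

R1 <-> R2
  [  2   1  -1   10 ]
  [  0   0   1   -2 ]
  [ -2  -1   1  -10 ]
R1 ← 1/2·R1
  [  1  1/2  -1/2    5 ]
  [  0    0     1   -2 ]
  [ -2   -1     1  -10 ]
R3 ← R3 + 2·R1
  [ 1  1/2  -1/2   5 ]
  [ 0    0     1  -2 ]
  [ 0    0     0   0 ]
R1 ← R1 + 1/2·R2
  [ 1  1/2  0   4 ]
  [ 0    0  1  -2 ]
  [ 0    0  0   0 ]

4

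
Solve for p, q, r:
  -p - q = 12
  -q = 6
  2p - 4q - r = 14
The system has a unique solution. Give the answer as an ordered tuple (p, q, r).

Form the augmented matrix and row-reduce:
  [ -1  -1   0  |  12 ]
  [  0  -1   0  |   6 ]
  [  2  -4  -1  |  14 ]
r1 := -1·r1
  [ 1   1   0  |  -12 ]
  [ 0  -1   0  |    6 ]
  [ 2  -4  -1  |   14 ]
r3 := r3 − 2·r1
  [ 1   1   0  |  -12 ]
  [ 0  -1   0  |    6 ]
  [ 0  -6  -1  |   38 ]
r2 := -1·r2
  [ 1   1   0  |  -12 ]
  [ 0   1   0  |   -6 ]
  [ 0  -6  -1  |   38 ]
r3 := r3 + 6·r2
  [ 1  1   0  |  -12 ]
  [ 0  1   0  |   -6 ]
  [ 0  0  -1  |    2 ]
r3 := -1·r3
  [ 1  1  0  |  -12 ]
  [ 0  1  0  |   -6 ]
  [ 0  0  1  |   -2 ]
r1 := r1 − r2
  [ 1  0  0  |  -6 ]
  [ 0  1  0  |  -6 ]
  [ 0  0  1  |  -2 ]
Reading off the last column: p = -6, q = -6, r = -2.

(-6, -6, -2)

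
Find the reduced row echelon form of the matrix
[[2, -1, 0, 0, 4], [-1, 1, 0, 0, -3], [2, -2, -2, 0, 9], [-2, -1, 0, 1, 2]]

R1 ← 1/2·R1
  [  1  -1/2   0  0   2 ]
  [ -1     1   0  0  -3 ]
  [  2    -2  -2  0   9 ]
  [ -2    -1   0  1   2 ]
R2 ← R2 + R1
  [  1  -1/2   0  0   2 ]
  [  0   1/2   0  0  -1 ]
  [  2    -2  -2  0   9 ]
  [ -2    -1   0  1   2 ]
R3 ← R3 − 2·R1
  [  1  -1/2   0  0   2 ]
  [  0   1/2   0  0  -1 ]
  [  0    -1  -2  0   5 ]
  [ -2    -1   0  1   2 ]
R4 ← R4 + 2·R1
  [ 1  -1/2   0  0   2 ]
  [ 0   1/2   0  0  -1 ]
  [ 0    -1  -2  0   5 ]
  [ 0    -2   0  1   6 ]
R2 ← 2·R2
  [ 1  -1/2   0  0   2 ]
  [ 0     1   0  0  -2 ]
  [ 0    -1  -2  0   5 ]
  [ 0    -2   0  1   6 ]
R3 ← R3 + R2
  [ 1  -1/2   0  0   2 ]
  [ 0     1   0  0  -2 ]
  [ 0     0  -2  0   3 ]
  [ 0    -2   0  1   6 ]
R4 ← R4 + 2·R2
  [ 1  -1/2   0  0   2 ]
  [ 0     1   0  0  -2 ]
  [ 0     0  -2  0   3 ]
  [ 0     0   0  1   2 ]
R3 ← -1/2·R3
  [ 1  -1/2  0  0     2 ]
  [ 0     1  0  0    -2 ]
  [ 0     0  1  0  -3/2 ]
  [ 0     0  0  1     2 ]
R1 ← R1 + 1/2·R2
  [ 1  0  0  0     1 ]
  [ 0  1  0  0    -2 ]
  [ 0  0  1  0  -3/2 ]
  [ 0  0  0  1     2 ]

[[1, 0, 0, 0, 1], [0, 1, 0, 0, -2], [0, 0, 1, 0, -3/2], [0, 0, 0, 1, 2]]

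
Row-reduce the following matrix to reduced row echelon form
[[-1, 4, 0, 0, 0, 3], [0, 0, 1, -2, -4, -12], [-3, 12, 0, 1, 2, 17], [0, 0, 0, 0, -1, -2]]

R1 → -1·R1
  [  1  -4  0   0   0   -3 ]
  [  0   0  1  -2  -4  -12 ]
  [ -3  12  0   1   2   17 ]
  [  0   0  0   0  -1   -2 ]
R3 → R3 + 3·R1
  [ 1  -4  0   0   0   -3 ]
  [ 0   0  1  -2  -4  -12 ]
  [ 0   0  0   1   2    8 ]
  [ 0   0  0   0  -1   -2 ]
R4 → -1·R4
  [ 1  -4  0   0   0   -3 ]
  [ 0   0  1  -2  -4  -12 ]
  [ 0   0  0   1   2    8 ]
  [ 0   0  0   0   1    2 ]
R3 → R3 − 2·R4
  [ 1  -4  0   0   0   -3 ]
  [ 0   0  1  -2  -4  -12 ]
  [ 0   0  0   1   0    4 ]
  [ 0   0  0   0   1    2 ]
R2 → R2 + 4·R4
  [ 1  -4  0   0  0  -3 ]
  [ 0   0  1  -2  0  -4 ]
  [ 0   0  0   1  0   4 ]
  [ 0   0  0   0  1   2 ]
R2 → R2 + 2·R3
  [ 1  -4  0  0  0  -3 ]
  [ 0   0  1  0  0   4 ]
  [ 0   0  0  1  0   4 ]
  [ 0   0  0  0  1   2 ]

[[1, -4, 0, 0, 0, -3], [0, 0, 1, 0, 0, 4], [0, 0, 0, 1, 0, 4], [0, 0, 0, 0, 1, 2]]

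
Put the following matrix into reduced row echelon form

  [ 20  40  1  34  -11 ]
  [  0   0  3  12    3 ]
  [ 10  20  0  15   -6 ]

ρ1 → 1/20·ρ1
  [  1   2  1/20  17/10  -11/20 ]
  [  0   0     3     12       3 ]
  [ 10  20     0     15      -6 ]
ρ3 → ρ3 − 10·ρ1
  [ 1  2  1/20  17/10  -11/20 ]
  [ 0  0     3     12       3 ]
  [ 0  0  -1/2     -2    -1/2 ]
ρ2 → 1/3·ρ2
  [ 1  2  1/20  17/10  -11/20 ]
  [ 0  0     1      4       1 ]
  [ 0  0  -1/2     -2    -1/2 ]
ρ3 → ρ3 + 1/2·ρ2
  [ 1  2  1/20  17/10  -11/20 ]
  [ 0  0     1      4       1 ]
  [ 0  0     0      0       0 ]
ρ1 → ρ1 − 1/20·ρ2
  [ 1  2  0  3/2  -3/5 ]
  [ 0  0  1    4     1 ]
  [ 0  0  0    0     0 ]

[[1, 2, 0, 3/2, -3/5], [0, 0, 1, 4, 1], [0, 0, 0, 0, 0]]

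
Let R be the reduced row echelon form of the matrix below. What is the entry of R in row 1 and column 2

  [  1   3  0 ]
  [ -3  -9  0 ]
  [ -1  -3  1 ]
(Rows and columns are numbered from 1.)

3

Add 3 times R1 to R2.
  [  1   3  0 ]
  [  0   0  0 ]
  [ -1  -3  1 ]
Add R1 to R3.
  [ 1  3  0 ]
  [ 0  0  0 ]
  [ 0  0  1 ]
Swap R2 and R3.
  [ 1  3  0 ]
  [ 0  0  1 ]
  [ 0  0  0 ]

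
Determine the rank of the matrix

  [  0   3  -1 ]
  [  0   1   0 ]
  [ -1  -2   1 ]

rank = 3

Swap ρ1 and ρ3.
  [ -1  -2   1 ]
  [  0   1   0 ]
  [  0   3  -1 ]
Multiply ρ1 by -1.
  [ 1  2  -1 ]
  [ 0  1   0 ]
  [ 0  3  -1 ]
Subtract 3 times ρ2 from ρ3.
  [ 1  2  -1 ]
  [ 0  1   0 ]
  [ 0  0  -1 ]
Multiply ρ3 by -1.
  [ 1  2  -1 ]
  [ 0  1   0 ]
  [ 0  0   1 ]
Add ρ3 to ρ1.
  [ 1  2  0 ]
  [ 0  1  0 ]
  [ 0  0  1 ]
Subtract 2 times ρ2 from ρ1.
  [ 1  0  0 ]
  [ 0  1  0 ]
  [ 0  0  1 ]
The reduced form has 3 nonzero rows.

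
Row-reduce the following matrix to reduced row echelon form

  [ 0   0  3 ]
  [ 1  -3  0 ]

[[1, -3, 0], [0, 0, 1]]

ρ1 <=> ρ2
  [ 1  -3  0 ]
  [ 0   0  3 ]
ρ2 := 1/3·ρ2
  [ 1  -3  0 ]
  [ 0   0  1 ]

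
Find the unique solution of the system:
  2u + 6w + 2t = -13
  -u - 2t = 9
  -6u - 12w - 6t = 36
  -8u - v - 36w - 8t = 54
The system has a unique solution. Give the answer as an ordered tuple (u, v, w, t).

(-1, 4, -1/2, -4)

Form the augmented matrix and row-reduce:
  [  2   0    6   2  |  -13 ]
  [ -1   0    0  -2  |    9 ]
  [ -6   0  -12  -6  |   36 ]
  [ -8  -1  -36  -8  |   54 ]
R1 -> 1/2·R1
  [  1   0    3   1  |  -13/2 ]
  [ -1   0    0  -2  |      9 ]
  [ -6   0  -12  -6  |     36 ]
  [ -8  -1  -36  -8  |     54 ]
R2 -> R2 + R1
  [  1   0    3   1  |  -13/2 ]
  [  0   0    3  -1  |    5/2 ]
  [ -6   0  -12  -6  |     36 ]
  [ -8  -1  -36  -8  |     54 ]
R3 -> R3 + 6·R1
  [  1   0    3   1  |  -13/2 ]
  [  0   0    3  -1  |    5/2 ]
  [  0   0    6   0  |     -3 ]
  [ -8  -1  -36  -8  |     54 ]
R4 -> R4 + 8·R1
  [ 1   0    3   1  |  -13/2 ]
  [ 0   0    3  -1  |    5/2 ]
  [ 0   0    6   0  |     -3 ]
  [ 0  -1  -12   0  |      2 ]
R2 ↔ R4
  [ 1   0    3   1  |  -13/2 ]
  [ 0  -1  -12   0  |      2 ]
  [ 0   0    6   0  |     -3 ]
  [ 0   0    3  -1  |    5/2 ]
R2 -> -1·R2
  [ 1  0   3   1  |  -13/2 ]
  [ 0  1  12   0  |     -2 ]
  [ 0  0   6   0  |     -3 ]
  [ 0  0   3  -1  |    5/2 ]
R3 -> 1/6·R3
  [ 1  0   3   1  |  -13/2 ]
  [ 0  1  12   0  |     -2 ]
  [ 0  0   1   0  |   -1/2 ]
  [ 0  0   3  -1  |    5/2 ]
R4 -> R4 − 3·R3
  [ 1  0   3   1  |  -13/2 ]
  [ 0  1  12   0  |     -2 ]
  [ 0  0   1   0  |   -1/2 ]
  [ 0  0   0  -1  |      4 ]
R4 -> -1·R4
  [ 1  0   3  1  |  -13/2 ]
  [ 0  1  12  0  |     -2 ]
  [ 0  0   1  0  |   -1/2 ]
  [ 0  0   0  1  |     -4 ]
R1 -> R1 − R4
  [ 1  0   3  0  |  -5/2 ]
  [ 0  1  12  0  |    -2 ]
  [ 0  0   1  0  |  -1/2 ]
  [ 0  0   0  1  |    -4 ]
R2 -> R2 − 12·R3
  [ 1  0  3  0  |  -5/2 ]
  [ 0  1  0  0  |     4 ]
  [ 0  0  1  0  |  -1/2 ]
  [ 0  0  0  1  |    -4 ]
R1 -> R1 − 3·R3
  [ 1  0  0  0  |    -1 ]
  [ 0  1  0  0  |     4 ]
  [ 0  0  1  0  |  -1/2 ]
  [ 0  0  0  1  |    -4 ]
Reading off the last column: u = -1, v = 4, w = -1/2, t = -4.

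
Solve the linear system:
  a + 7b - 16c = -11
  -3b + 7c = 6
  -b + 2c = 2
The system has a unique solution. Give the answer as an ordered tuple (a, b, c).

Form the augmented matrix and row-reduce:
  [ 1   7  -16  |  -11 ]
  [ 0  -3    7  |    6 ]
  [ 0  -1    2  |    2 ]
Multiply r2 by -1/3.
  [ 1   7   -16  |  -11 ]
  [ 0   1  -7/3  |   -2 ]
  [ 0  -1     2  |    2 ]
Add r2 to r3.
  [ 1  7   -16  |  -11 ]
  [ 0  1  -7/3  |   -2 ]
  [ 0  0  -1/3  |    0 ]
Multiply r3 by -3.
  [ 1  7   -16  |  -11 ]
  [ 0  1  -7/3  |   -2 ]
  [ 0  0     1  |    0 ]
Add 7/3 times r3 to r2.
  [ 1  7  -16  |  -11 ]
  [ 0  1    0  |   -2 ]
  [ 0  0    1  |    0 ]
Add 16 times r3 to r1.
  [ 1  7  0  |  -11 ]
  [ 0  1  0  |   -2 ]
  [ 0  0  1  |    0 ]
Subtract 7 times r2 from r1.
  [ 1  0  0  |   3 ]
  [ 0  1  0  |  -2 ]
  [ 0  0  1  |   0 ]
Reading off the last column: a = 3, b = -2, c = 0.

(3, -2, 0)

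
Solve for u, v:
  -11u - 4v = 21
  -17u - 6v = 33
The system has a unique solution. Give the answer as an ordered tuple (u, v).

Form the augmented matrix and row-reduce:
  [ -11  -4  |  21 ]
  [ -17  -6  |  33 ]
r1 := -1/11·r1
  [   1  4/11  |  -21/11 ]
  [ -17    -6  |      33 ]
r2 := r2 + 17·r1
  [ 1  4/11  |  -21/11 ]
  [ 0  2/11  |    6/11 ]
r2 := 11/2·r2
  [ 1  4/11  |  -21/11 ]
  [ 0     1  |       3 ]
r1 := r1 − 4/11·r2
  [ 1  0  |  -3 ]
  [ 0  1  |   3 ]
Reading off the last column: u = -3, v = 3.

(-3, 3)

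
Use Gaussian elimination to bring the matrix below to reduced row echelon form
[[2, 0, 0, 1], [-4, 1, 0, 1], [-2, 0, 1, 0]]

[[1, 0, 0, 1/2], [0, 1, 0, 3], [0, 0, 1, 1]]

ρ1 → 1/2·ρ1
  [  1  0  0  1/2 ]
  [ -4  1  0    1 ]
  [ -2  0  1    0 ]
ρ2 → ρ2 + 4·ρ1
  [  1  0  0  1/2 ]
  [  0  1  0    3 ]
  [ -2  0  1    0 ]
ρ3 → ρ3 + 2·ρ1
  [ 1  0  0  1/2 ]
  [ 0  1  0    3 ]
  [ 0  0  1    1 ]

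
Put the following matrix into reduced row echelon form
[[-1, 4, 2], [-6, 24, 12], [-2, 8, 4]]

r1 ← -1·r1
r2 ← r2 + 6·r1
r3 ← r3 + 2·r1

[[1, -4, -2], [0, 0, 0], [0, 0, 0]]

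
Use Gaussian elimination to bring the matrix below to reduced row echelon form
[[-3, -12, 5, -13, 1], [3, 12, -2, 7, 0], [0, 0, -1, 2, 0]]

R1 -> -1/3·R1
  [ 1   4  -5/3  13/3  -1/3 ]
  [ 3  12    -2     7     0 ]
  [ 0   0    -1     2     0 ]
R2 -> R2 − 3·R1
  [ 1  4  -5/3  13/3  -1/3 ]
  [ 0  0     3    -6     1 ]
  [ 0  0    -1     2     0 ]
R2 -> 1/3·R2
  [ 1  4  -5/3  13/3  -1/3 ]
  [ 0  0     1    -2   1/3 ]
  [ 0  0    -1     2     0 ]
R3 -> R3 + R2
  [ 1  4  -5/3  13/3  -1/3 ]
  [ 0  0     1    -2   1/3 ]
  [ 0  0     0     0   1/3 ]
R3 -> 3·R3
  [ 1  4  -5/3  13/3  -1/3 ]
  [ 0  0     1    -2   1/3 ]
  [ 0  0     0     0     1 ]
R2 -> R2 − 1/3·R3
  [ 1  4  -5/3  13/3  -1/3 ]
  [ 0  0     1    -2     0 ]
  [ 0  0     0     0     1 ]
R1 -> R1 + 1/3·R3
  [ 1  4  -5/3  13/3  0 ]
  [ 0  0     1    -2  0 ]
  [ 0  0     0     0  1 ]
R1 -> R1 + 5/3·R2
  [ 1  4  0   1  0 ]
  [ 0  0  1  -2  0 ]
  [ 0  0  0   0  1 ]

[[1, 4, 0, 1, 0], [0, 0, 1, -2, 0], [0, 0, 0, 0, 1]]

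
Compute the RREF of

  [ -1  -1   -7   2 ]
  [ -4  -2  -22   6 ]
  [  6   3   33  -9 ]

Multiply ρ1 by -1.
Add 4 times ρ1 to ρ2.
Subtract 6 times ρ1 from ρ3.
Multiply ρ2 by 1/2.
Add 3 times ρ2 to ρ3.
Subtract ρ2 from ρ1.

[[1, 0, 4, -1], [0, 1, 3, -1], [0, 0, 0, 0]]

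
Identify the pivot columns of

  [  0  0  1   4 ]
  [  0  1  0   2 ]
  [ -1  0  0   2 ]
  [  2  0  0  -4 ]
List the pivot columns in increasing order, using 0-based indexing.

r1 <=> r3
  [ -1  0  0   2 ]
  [  0  1  0   2 ]
  [  0  0  1   4 ]
  [  2  0  0  -4 ]
r1 ← -1·r1
  [ 1  0  0  -2 ]
  [ 0  1  0   2 ]
  [ 0  0  1   4 ]
  [ 2  0  0  -4 ]
r4 ← r4 − 2·r1
  [ 1  0  0  -2 ]
  [ 0  1  0   2 ]
  [ 0  0  1   4 ]
  [ 0  0  0   0 ]
Pivot columns are the columns containing a leading 1.

0, 1, 2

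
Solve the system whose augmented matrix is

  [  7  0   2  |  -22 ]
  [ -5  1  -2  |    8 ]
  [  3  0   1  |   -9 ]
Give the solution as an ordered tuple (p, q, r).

(-4, -6, 3)

Multiply r1 by 1/7.
  [  1  0  2/7  |  -22/7 ]
  [ -5  1   -2  |      8 ]
  [  3  0    1  |     -9 ]
Add 5 times r1 to r2.
  [ 1  0   2/7  |  -22/7 ]
  [ 0  1  -4/7  |  -54/7 ]
  [ 3  0     1  |     -9 ]
Subtract 3 times r1 from r3.
  [ 1  0   2/7  |  -22/7 ]
  [ 0  1  -4/7  |  -54/7 ]
  [ 0  0   1/7  |    3/7 ]
Multiply r3 by 7.
  [ 1  0   2/7  |  -22/7 ]
  [ 0  1  -4/7  |  -54/7 ]
  [ 0  0     1  |      3 ]
Add 4/7 times r3 to r2.
  [ 1  0  2/7  |  -22/7 ]
  [ 0  1    0  |     -6 ]
  [ 0  0    1  |      3 ]
Subtract 2/7 times r3 from r1.
  [ 1  0  0  |  -4 ]
  [ 0  1  0  |  -6 ]
  [ 0  0  1  |   3 ]
Reading off the last column: p = -4, q = -6, r = 3.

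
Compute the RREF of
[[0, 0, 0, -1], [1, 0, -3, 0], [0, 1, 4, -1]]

r1 <-> r2
  [ 1  0  -3   0 ]
  [ 0  0   0  -1 ]
  [ 0  1   4  -1 ]
r2 <-> r3
  [ 1  0  -3   0 ]
  [ 0  1   4  -1 ]
  [ 0  0   0  -1 ]
r3 := -1·r3
  [ 1  0  -3   0 ]
  [ 0  1   4  -1 ]
  [ 0  0   0   1 ]
r2 := r2 + r3
  [ 1  0  -3  0 ]
  [ 0  1   4  0 ]
  [ 0  0   0  1 ]

[[1, 0, -3, 0], [0, 1, 4, 0], [0, 0, 0, 1]]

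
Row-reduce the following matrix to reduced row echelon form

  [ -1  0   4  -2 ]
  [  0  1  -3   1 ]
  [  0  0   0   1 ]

[[1, 0, -4, 0], [0, 1, -3, 0], [0, 0, 0, 1]]

ρ1 -> -1·ρ1
  [ 1  0  -4  2 ]
  [ 0  1  -3  1 ]
  [ 0  0   0  1 ]
ρ2 -> ρ2 − ρ3
  [ 1  0  -4  2 ]
  [ 0  1  -3  0 ]
  [ 0  0   0  1 ]
ρ1 -> ρ1 − 2·ρ3
  [ 1  0  -4  0 ]
  [ 0  1  -3  0 ]
  [ 0  0   0  1 ]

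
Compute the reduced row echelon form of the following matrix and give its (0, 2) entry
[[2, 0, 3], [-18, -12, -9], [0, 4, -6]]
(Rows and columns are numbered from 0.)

3/2

Multiply ρ1 by 1/2.
  [   1    0  3/2 ]
  [ -18  -12   -9 ]
  [   0    4   -6 ]
Add 18 times ρ1 to ρ2.
  [ 1    0  3/2 ]
  [ 0  -12   18 ]
  [ 0    4   -6 ]
Multiply ρ2 by -1/12.
  [ 1  0   3/2 ]
  [ 0  1  -3/2 ]
  [ 0  4    -6 ]
Subtract 4 times ρ2 from ρ3.
  [ 1  0   3/2 ]
  [ 0  1  -3/2 ]
  [ 0  0     0 ]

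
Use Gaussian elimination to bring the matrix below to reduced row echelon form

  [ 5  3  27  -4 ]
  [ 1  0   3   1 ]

Multiply R1 by 1/5.
  [ 1  3/5  27/5  -4/5 ]
  [ 1    0     3     1 ]
Subtract R1 from R2.
  [ 1   3/5   27/5  -4/5 ]
  [ 0  -3/5  -12/5   9/5 ]
Multiply R2 by -5/3.
  [ 1  3/5  27/5  -4/5 ]
  [ 0    1     4    -3 ]
Subtract 3/5 times R2 from R1.
  [ 1  0  3   1 ]
  [ 0  1  4  -3 ]

[[1, 0, 3, 1], [0, 1, 4, -3]]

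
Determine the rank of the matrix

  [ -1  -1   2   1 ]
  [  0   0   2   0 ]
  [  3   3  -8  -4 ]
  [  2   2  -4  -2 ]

rank = 3

r1 -> -1·r1
  [ 1  1  -2  -1 ]
  [ 0  0   2   0 ]
  [ 3  3  -8  -4 ]
  [ 2  2  -4  -2 ]
r3 -> r3 − 3·r1
  [ 1  1  -2  -1 ]
  [ 0  0   2   0 ]
  [ 0  0  -2  -1 ]
  [ 2  2  -4  -2 ]
r4 -> r4 − 2·r1
  [ 1  1  -2  -1 ]
  [ 0  0   2   0 ]
  [ 0  0  -2  -1 ]
  [ 0  0   0   0 ]
r2 -> 1/2·r2
  [ 1  1  -2  -1 ]
  [ 0  0   1   0 ]
  [ 0  0  -2  -1 ]
  [ 0  0   0   0 ]
r3 -> r3 + 2·r2
  [ 1  1  -2  -1 ]
  [ 0  0   1   0 ]
  [ 0  0   0  -1 ]
  [ 0  0   0   0 ]
r3 -> -1·r3
  [ 1  1  -2  -1 ]
  [ 0  0   1   0 ]
  [ 0  0   0   1 ]
  [ 0  0   0   0 ]
r1 -> r1 + r3
  [ 1  1  -2  0 ]
  [ 0  0   1  0 ]
  [ 0  0   0  1 ]
  [ 0  0   0  0 ]
r1 -> r1 + 2·r2
  [ 1  1  0  0 ]
  [ 0  0  1  0 ]
  [ 0  0  0  1 ]
  [ 0  0  0  0 ]
The reduced form has 3 nonzero rows.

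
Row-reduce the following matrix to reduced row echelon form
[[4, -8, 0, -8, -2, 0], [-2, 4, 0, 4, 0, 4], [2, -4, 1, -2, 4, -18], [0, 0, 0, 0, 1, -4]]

[[1, -2, 0, -2, 0, -2], [0, 0, 1, 2, 0, 2], [0, 0, 0, 0, 1, -4], [0, 0, 0, 0, 0, 0]]

r1 -> 1/4·r1
  [  1  -2  0  -2  -1/2    0 ]
  [ -2   4  0   4     0    4 ]
  [  2  -4  1  -2     4  -18 ]
  [  0   0  0   0     1   -4 ]
r2 -> r2 + 2·r1
  [ 1  -2  0  -2  -1/2    0 ]
  [ 0   0  0   0    -1    4 ]
  [ 2  -4  1  -2     4  -18 ]
  [ 0   0  0   0     1   -4 ]
r3 -> r3 − 2·r1
  [ 1  -2  0  -2  -1/2    0 ]
  [ 0   0  0   0    -1    4 ]
  [ 0   0  1   2     5  -18 ]
  [ 0   0  0   0     1   -4 ]
r2 <-> r3
  [ 1  -2  0  -2  -1/2    0 ]
  [ 0   0  1   2     5  -18 ]
  [ 0   0  0   0    -1    4 ]
  [ 0   0  0   0     1   -4 ]
r3 -> -1·r3
  [ 1  -2  0  -2  -1/2    0 ]
  [ 0   0  1   2     5  -18 ]
  [ 0   0  0   0     1   -4 ]
  [ 0   0  0   0     1   -4 ]
r4 -> r4 − r3
  [ 1  -2  0  -2  -1/2    0 ]
  [ 0   0  1   2     5  -18 ]
  [ 0   0  0   0     1   -4 ]
  [ 0   0  0   0     0    0 ]
r2 -> r2 − 5·r3
  [ 1  -2  0  -2  -1/2   0 ]
  [ 0   0  1   2     0   2 ]
  [ 0   0  0   0     1  -4 ]
  [ 0   0  0   0     0   0 ]
r1 -> r1 + 1/2·r3
  [ 1  -2  0  -2  0  -2 ]
  [ 0   0  1   2  0   2 ]
  [ 0   0  0   0  1  -4 ]
  [ 0   0  0   0  0   0 ]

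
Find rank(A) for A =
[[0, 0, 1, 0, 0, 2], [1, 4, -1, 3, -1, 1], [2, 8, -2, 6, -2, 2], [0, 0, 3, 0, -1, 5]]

rank = 3

Swap R1 and R2.
  [ 1  4  -1  3  -1  1 ]
  [ 0  0   1  0   0  2 ]
  [ 2  8  -2  6  -2  2 ]
  [ 0  0   3  0  -1  5 ]
Subtract 2 times R1 from R3.
  [ 1  4  -1  3  -1  1 ]
  [ 0  0   1  0   0  2 ]
  [ 0  0   0  0   0  0 ]
  [ 0  0   3  0  -1  5 ]
Subtract 3 times R2 from R4.
  [ 1  4  -1  3  -1   1 ]
  [ 0  0   1  0   0   2 ]
  [ 0  0   0  0   0   0 ]
  [ 0  0   0  0  -1  -1 ]
Swap R3 and R4.
  [ 1  4  -1  3  -1   1 ]
  [ 0  0   1  0   0   2 ]
  [ 0  0   0  0  -1  -1 ]
  [ 0  0   0  0   0   0 ]
Multiply R3 by -1.
  [ 1  4  -1  3  -1  1 ]
  [ 0  0   1  0   0  2 ]
  [ 0  0   0  0   1  1 ]
  [ 0  0   0  0   0  0 ]
Add R3 to R1.
  [ 1  4  -1  3  0  2 ]
  [ 0  0   1  0  0  2 ]
  [ 0  0   0  0  1  1 ]
  [ 0  0   0  0  0  0 ]
Add R2 to R1.
  [ 1  4  0  3  0  4 ]
  [ 0  0  1  0  0  2 ]
  [ 0  0  0  0  1  1 ]
  [ 0  0  0  0  0  0 ]
The reduced form has 3 nonzero rows.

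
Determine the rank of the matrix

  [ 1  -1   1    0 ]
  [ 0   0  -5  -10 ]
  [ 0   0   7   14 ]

R2 -> -1/5·R2
  [ 1  -1  1   0 ]
  [ 0   0  1   2 ]
  [ 0   0  7  14 ]
R3 -> R3 − 7·R2
  [ 1  -1  1  0 ]
  [ 0   0  1  2 ]
  [ 0   0  0  0 ]
R1 -> R1 − R2
  [ 1  -1  0  -2 ]
  [ 0   0  1   2 ]
  [ 0   0  0   0 ]
The reduced form has 2 nonzero rows.

rank = 2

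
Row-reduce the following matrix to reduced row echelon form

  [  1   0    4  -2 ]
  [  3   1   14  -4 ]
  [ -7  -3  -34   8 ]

Subtract 3 times ρ1 from ρ2.
  [  1   0    4  -2 ]
  [  0   1    2   2 ]
  [ -7  -3  -34   8 ]
Add 7 times ρ1 to ρ3.
  [ 1   0   4  -2 ]
  [ 0   1   2   2 ]
  [ 0  -3  -6  -6 ]
Add 3 times ρ2 to ρ3.
  [ 1  0  4  -2 ]
  [ 0  1  2   2 ]
  [ 0  0  0   0 ]

[[1, 0, 4, -2], [0, 1, 2, 2], [0, 0, 0, 0]]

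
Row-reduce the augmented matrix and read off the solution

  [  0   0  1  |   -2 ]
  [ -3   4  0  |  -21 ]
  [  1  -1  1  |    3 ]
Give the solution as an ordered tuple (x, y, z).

(-1, -6, -2)

R1 <=> R2
  [ -3   4  0  |  -21 ]
  [  0   0  1  |   -2 ]
  [  1  -1  1  |    3 ]
R1 → -1/3·R1
  [ 1  -4/3  0  |   7 ]
  [ 0     0  1  |  -2 ]
  [ 1    -1  1  |   3 ]
R3 → R3 − R1
  [ 1  -4/3  0  |   7 ]
  [ 0     0  1  |  -2 ]
  [ 0   1/3  1  |  -4 ]
R2 <=> R3
  [ 1  -4/3  0  |   7 ]
  [ 0   1/3  1  |  -4 ]
  [ 0     0  1  |  -2 ]
R2 → 3·R2
  [ 1  -4/3  0  |    7 ]
  [ 0     1  3  |  -12 ]
  [ 0     0  1  |   -2 ]
R2 → R2 − 3·R3
  [ 1  -4/3  0  |   7 ]
  [ 0     1  0  |  -6 ]
  [ 0     0  1  |  -2 ]
R1 → R1 + 4/3·R2
  [ 1  0  0  |  -1 ]
  [ 0  1  0  |  -6 ]
  [ 0  0  1  |  -2 ]
Reading off the last column: x = -1, y = -6, z = -2.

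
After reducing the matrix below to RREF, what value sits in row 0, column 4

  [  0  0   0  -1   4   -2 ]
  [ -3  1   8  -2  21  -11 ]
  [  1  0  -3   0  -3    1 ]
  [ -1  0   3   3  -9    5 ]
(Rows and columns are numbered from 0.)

Swap R1 and R2.
  [ -3  1   8  -2  21  -11 ]
  [  0  0   0  -1   4   -2 ]
  [  1  0  -3   0  -3    1 ]
  [ -1  0   3   3  -9    5 ]
Multiply R1 by -1/3.
  [  1  -1/3  -8/3  2/3  -7  11/3 ]
  [  0     0     0   -1   4    -2 ]
  [  1     0    -3    0  -3     1 ]
  [ -1     0     3    3  -9     5 ]
Subtract R1 from R3.
  [  1  -1/3  -8/3   2/3  -7  11/3 ]
  [  0     0     0    -1   4    -2 ]
  [  0   1/3  -1/3  -2/3   4  -8/3 ]
  [ -1     0     3     3  -9     5 ]
Add R1 to R4.
  [ 1  -1/3  -8/3   2/3   -7  11/3 ]
  [ 0     0     0    -1    4    -2 ]
  [ 0   1/3  -1/3  -2/3    4  -8/3 ]
  [ 0  -1/3   1/3  11/3  -16  26/3 ]
Swap R2 and R3.
  [ 1  -1/3  -8/3   2/3   -7  11/3 ]
  [ 0   1/3  -1/3  -2/3    4  -8/3 ]
  [ 0     0     0    -1    4    -2 ]
  [ 0  -1/3   1/3  11/3  -16  26/3 ]
Multiply R2 by 3.
  [ 1  -1/3  -8/3   2/3   -7  11/3 ]
  [ 0     1    -1    -2   12    -8 ]
  [ 0     0     0    -1    4    -2 ]
  [ 0  -1/3   1/3  11/3  -16  26/3 ]
Add 1/3 times R2 to R4.
  [ 1  -1/3  -8/3  2/3   -7  11/3 ]
  [ 0     1    -1   -2   12    -8 ]
  [ 0     0     0   -1    4    -2 ]
  [ 0     0     0    3  -12     6 ]
Multiply R3 by -1.
  [ 1  -1/3  -8/3  2/3   -7  11/3 ]
  [ 0     1    -1   -2   12    -8 ]
  [ 0     0     0    1   -4     2 ]
  [ 0     0     0    3  -12     6 ]
Subtract 3 times R3 from R4.
  [ 1  -1/3  -8/3  2/3  -7  11/3 ]
  [ 0     1    -1   -2  12    -8 ]
  [ 0     0     0    1  -4     2 ]
  [ 0     0     0    0   0     0 ]
Add 2 times R3 to R2.
  [ 1  -1/3  -8/3  2/3  -7  11/3 ]
  [ 0     1    -1    0   4    -4 ]
  [ 0     0     0    1  -4     2 ]
  [ 0     0     0    0   0     0 ]
Subtract 2/3 times R3 from R1.
  [ 1  -1/3  -8/3  0  -13/3  7/3 ]
  [ 0     1    -1  0      4   -4 ]
  [ 0     0     0  1     -4    2 ]
  [ 0     0     0  0      0    0 ]
Add 1/3 times R2 to R1.
  [ 1  0  -3  0  -3   1 ]
  [ 0  1  -1  0   4  -4 ]
  [ 0  0   0  1  -4   2 ]
  [ 0  0   0  0   0   0 ]

-3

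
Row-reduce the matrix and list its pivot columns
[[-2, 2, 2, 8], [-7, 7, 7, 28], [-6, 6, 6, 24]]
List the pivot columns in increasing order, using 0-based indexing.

Multiply ρ1 by -1/2.
  [  1  -1  -1  -4 ]
  [ -7   7   7  28 ]
  [ -6   6   6  24 ]
Add 7 times ρ1 to ρ2.
  [  1  -1  -1  -4 ]
  [  0   0   0   0 ]
  [ -6   6   6  24 ]
Add 6 times ρ1 to ρ3.
  [ 1  -1  -1  -4 ]
  [ 0   0   0   0 ]
  [ 0   0   0   0 ]
Pivot columns are the columns containing a leading 1.

0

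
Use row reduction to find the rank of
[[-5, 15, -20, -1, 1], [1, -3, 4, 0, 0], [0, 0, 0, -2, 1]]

rank = 3

r1 -> -1/5·r1
  [ 1  -3  4  1/5  -1/5 ]
  [ 1  -3  4    0     0 ]
  [ 0   0  0   -2     1 ]
r2 -> r2 − r1
  [ 1  -3  4   1/5  -1/5 ]
  [ 0   0  0  -1/5   1/5 ]
  [ 0   0  0    -2     1 ]
r2 -> -5·r2
  [ 1  -3  4  1/5  -1/5 ]
  [ 0   0  0    1    -1 ]
  [ 0   0  0   -2     1 ]
r3 -> r3 + 2·r2
  [ 1  -3  4  1/5  -1/5 ]
  [ 0   0  0    1    -1 ]
  [ 0   0  0    0    -1 ]
r3 -> -1·r3
  [ 1  -3  4  1/5  -1/5 ]
  [ 0   0  0    1    -1 ]
  [ 0   0  0    0     1 ]
r2 -> r2 + r3
  [ 1  -3  4  1/5  -1/5 ]
  [ 0   0  0    1     0 ]
  [ 0   0  0    0     1 ]
r1 -> r1 + 1/5·r3
  [ 1  -3  4  1/5  0 ]
  [ 0   0  0    1  0 ]
  [ 0   0  0    0  1 ]
r1 -> r1 − 1/5·r2
  [ 1  -3  4  0  0 ]
  [ 0   0  0  1  0 ]
  [ 0   0  0  0  1 ]
The reduced form has 3 nonzero rows.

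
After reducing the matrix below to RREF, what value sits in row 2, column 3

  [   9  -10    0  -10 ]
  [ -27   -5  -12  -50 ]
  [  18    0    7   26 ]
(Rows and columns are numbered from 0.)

2

R1 ← 1/9·R1
R2 ← R2 + 27·R1
R3 ← R3 − 18·R1
R2 ← -1/35·R2
R3 ← R3 − 20·R2
R3 ← 7·R3
R2 ← R2 − 12/35·R3
R1 ← R1 + 10/9·R2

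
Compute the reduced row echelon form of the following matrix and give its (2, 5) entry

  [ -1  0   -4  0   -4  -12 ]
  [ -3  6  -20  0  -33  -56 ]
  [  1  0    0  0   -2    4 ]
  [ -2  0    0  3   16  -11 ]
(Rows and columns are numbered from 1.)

-3/2

Multiply r1 by -1.
  [  1  0    4  0    4   12 ]
  [ -3  6  -20  0  -33  -56 ]
  [  1  0    0  0   -2    4 ]
  [ -2  0    0  3   16  -11 ]
Add 3 times r1 to r2.
  [  1  0   4  0    4   12 ]
  [  0  6  -8  0  -21  -20 ]
  [  1  0   0  0   -2    4 ]
  [ -2  0   0  3   16  -11 ]
Subtract r1 from r3.
  [  1  0   4  0    4   12 ]
  [  0  6  -8  0  -21  -20 ]
  [  0  0  -4  0   -6   -8 ]
  [ -2  0   0  3   16  -11 ]
Add 2 times r1 to r4.
  [ 1  0   4  0    4   12 ]
  [ 0  6  -8  0  -21  -20 ]
  [ 0  0  -4  0   -6   -8 ]
  [ 0  0   8  3   24   13 ]
Multiply r2 by 1/6.
  [ 1  0     4  0     4     12 ]
  [ 0  1  -4/3  0  -7/2  -10/3 ]
  [ 0  0    -4  0    -6     -8 ]
  [ 0  0     8  3    24     13 ]
Multiply r3 by -1/4.
  [ 1  0     4  0     4     12 ]
  [ 0  1  -4/3  0  -7/2  -10/3 ]
  [ 0  0     1  0   3/2      2 ]
  [ 0  0     8  3    24     13 ]
Subtract 8 times r3 from r4.
  [ 1  0     4  0     4     12 ]
  [ 0  1  -4/3  0  -7/2  -10/3 ]
  [ 0  0     1  0   3/2      2 ]
  [ 0  0     0  3    12     -3 ]
Multiply r4 by 1/3.
  [ 1  0     4  0     4     12 ]
  [ 0  1  -4/3  0  -7/2  -10/3 ]
  [ 0  0     1  0   3/2      2 ]
  [ 0  0     0  1     4     -1 ]
Add 4/3 times r3 to r2.
  [ 1  0  4  0     4    12 ]
  [ 0  1  0  0  -3/2  -2/3 ]
  [ 0  0  1  0   3/2     2 ]
  [ 0  0  0  1     4    -1 ]
Subtract 4 times r3 from r1.
  [ 1  0  0  0    -2     4 ]
  [ 0  1  0  0  -3/2  -2/3 ]
  [ 0  0  1  0   3/2     2 ]
  [ 0  0  0  1     4    -1 ]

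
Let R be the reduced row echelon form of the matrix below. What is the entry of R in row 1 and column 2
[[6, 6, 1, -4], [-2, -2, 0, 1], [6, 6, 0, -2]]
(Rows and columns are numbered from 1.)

1

ρ1 -> 1/6·ρ1
  [  1   1  1/6  -2/3 ]
  [ -2  -2    0     1 ]
  [  6   6    0    -2 ]
ρ2 -> ρ2 + 2·ρ1
  [ 1  1  1/6  -2/3 ]
  [ 0  0  1/3  -1/3 ]
  [ 6  6    0    -2 ]
ρ3 -> ρ3 − 6·ρ1
  [ 1  1  1/6  -2/3 ]
  [ 0  0  1/3  -1/3 ]
  [ 0  0   -1     2 ]
ρ2 -> 3·ρ2
  [ 1  1  1/6  -2/3 ]
  [ 0  0    1    -1 ]
  [ 0  0   -1     2 ]
ρ3 -> ρ3 + ρ2
  [ 1  1  1/6  -2/3 ]
  [ 0  0    1    -1 ]
  [ 0  0    0     1 ]
ρ2 -> ρ2 + ρ3
  [ 1  1  1/6  -2/3 ]
  [ 0  0    1     0 ]
  [ 0  0    0     1 ]
ρ1 -> ρ1 + 2/3·ρ3
  [ 1  1  1/6  0 ]
  [ 0  0    1  0 ]
  [ 0  0    0  1 ]
ρ1 -> ρ1 − 1/6·ρ2
  [ 1  1  0  0 ]
  [ 0  0  1  0 ]
  [ 0  0  0  1 ]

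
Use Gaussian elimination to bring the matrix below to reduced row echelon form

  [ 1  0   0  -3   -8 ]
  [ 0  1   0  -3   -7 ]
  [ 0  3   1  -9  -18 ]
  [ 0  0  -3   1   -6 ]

ρ3 -> ρ3 − 3·ρ2
  [ 1  0   0  -3  -8 ]
  [ 0  1   0  -3  -7 ]
  [ 0  0   1   0   3 ]
  [ 0  0  -3   1  -6 ]
ρ4 -> ρ4 + 3·ρ3
  [ 1  0  0  -3  -8 ]
  [ 0  1  0  -3  -7 ]
  [ 0  0  1   0   3 ]
  [ 0  0  0   1   3 ]
ρ2 -> ρ2 + 3·ρ4
  [ 1  0  0  -3  -8 ]
  [ 0  1  0   0   2 ]
  [ 0  0  1   0   3 ]
  [ 0  0  0   1   3 ]
ρ1 -> ρ1 + 3·ρ4
  [ 1  0  0  0  1 ]
  [ 0  1  0  0  2 ]
  [ 0  0  1  0  3 ]
  [ 0  0  0  1  3 ]

[[1, 0, 0, 0, 1], [0, 1, 0, 0, 2], [0, 0, 1, 0, 3], [0, 0, 0, 1, 3]]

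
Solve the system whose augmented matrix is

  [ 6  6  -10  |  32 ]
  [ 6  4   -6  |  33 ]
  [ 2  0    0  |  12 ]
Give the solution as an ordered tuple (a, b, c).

(6, -3/2, -1/2)

Multiply R1 by 1/6.
  [ 1  1  -5/3  |  16/3 ]
  [ 6  4    -6  |    33 ]
  [ 2  0     0  |    12 ]
Subtract 6 times R1 from R2.
  [ 1   1  -5/3  |  16/3 ]
  [ 0  -2     4  |     1 ]
  [ 2   0     0  |    12 ]
Subtract 2 times R1 from R3.
  [ 1   1  -5/3  |  16/3 ]
  [ 0  -2     4  |     1 ]
  [ 0  -2  10/3  |   4/3 ]
Multiply R2 by -1/2.
  [ 1   1  -5/3  |  16/3 ]
  [ 0   1    -2  |  -1/2 ]
  [ 0  -2  10/3  |   4/3 ]
Add 2 times R2 to R3.
  [ 1  1  -5/3  |  16/3 ]
  [ 0  1    -2  |  -1/2 ]
  [ 0  0  -2/3  |   1/3 ]
Multiply R3 by -3/2.
  [ 1  1  -5/3  |  16/3 ]
  [ 0  1    -2  |  -1/2 ]
  [ 0  0     1  |  -1/2 ]
Add 2 times R3 to R2.
  [ 1  1  -5/3  |  16/3 ]
  [ 0  1     0  |  -3/2 ]
  [ 0  0     1  |  -1/2 ]
Add 5/3 times R3 to R1.
  [ 1  1  0  |   9/2 ]
  [ 0  1  0  |  -3/2 ]
  [ 0  0  1  |  -1/2 ]
Subtract R2 from R1.
  [ 1  0  0  |     6 ]
  [ 0  1  0  |  -3/2 ]
  [ 0  0  1  |  -1/2 ]
Reading off the last column: a = 6, b = -3/2, c = -1/2.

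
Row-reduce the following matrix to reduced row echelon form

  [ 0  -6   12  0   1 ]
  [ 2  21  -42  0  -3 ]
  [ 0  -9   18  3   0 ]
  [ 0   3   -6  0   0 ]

Swap r1 and r2.
Multiply r1 by 1/2.
Multiply r2 by -1/6.
Add 9 times r2 to r3.
Subtract 3 times r2 from r4.
Multiply r3 by 1/3.
Multiply r4 by 2.
Add 1/2 times r4 to r3.
Add 1/6 times r4 to r2.
Add 3/2 times r4 to r1.
Subtract 21/2 times r2 from r1.

[[1, 0, 0, 0, 0], [0, 1, -2, 0, 0], [0, 0, 0, 1, 0], [0, 0, 0, 0, 1]]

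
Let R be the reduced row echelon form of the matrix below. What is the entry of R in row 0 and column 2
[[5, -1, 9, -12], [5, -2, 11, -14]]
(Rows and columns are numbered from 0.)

7/5

R1 -> 1/5·R1
  [ 1  -1/5  9/5  -12/5 ]
  [ 5    -2   11    -14 ]
R2 -> R2 − 5·R1
  [ 1  -1/5  9/5  -12/5 ]
  [ 0    -1    2     -2 ]
R2 -> -1·R2
  [ 1  -1/5  9/5  -12/5 ]
  [ 0     1   -2      2 ]
R1 -> R1 + 1/5·R2
  [ 1  0  7/5  -2 ]
  [ 0  1   -2   2 ]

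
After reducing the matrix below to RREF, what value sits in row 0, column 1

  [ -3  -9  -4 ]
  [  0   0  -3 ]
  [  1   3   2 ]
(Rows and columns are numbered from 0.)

R1 → -1/3·R1
  [ 1  3  4/3 ]
  [ 0  0   -3 ]
  [ 1  3    2 ]
R3 → R3 − R1
  [ 1  3  4/3 ]
  [ 0  0   -3 ]
  [ 0  0  2/3 ]
R2 → -1/3·R2
  [ 1  3  4/3 ]
  [ 0  0    1 ]
  [ 0  0  2/3 ]
R3 → R3 − 2/3·R2
  [ 1  3  4/3 ]
  [ 0  0    1 ]
  [ 0  0    0 ]
R1 → R1 − 4/3·R2
  [ 1  3  0 ]
  [ 0  0  1 ]
  [ 0  0  0 ]

3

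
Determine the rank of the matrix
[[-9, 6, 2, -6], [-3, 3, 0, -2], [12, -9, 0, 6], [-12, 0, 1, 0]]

Multiply R1 by -1/9.
  [   1  -2/3  -2/9  2/3 ]
  [  -3     3     0   -2 ]
  [  12    -9     0    6 ]
  [ -12     0     1    0 ]
Add 3 times R1 to R2.
  [   1  -2/3  -2/9  2/3 ]
  [   0     1  -2/3    0 ]
  [  12    -9     0    6 ]
  [ -12     0     1    0 ]
Subtract 12 times R1 from R3.
  [   1  -2/3  -2/9  2/3 ]
  [   0     1  -2/3    0 ]
  [   0    -1   8/3   -2 ]
  [ -12     0     1    0 ]
Add 12 times R1 to R4.
  [ 1  -2/3  -2/9  2/3 ]
  [ 0     1  -2/3    0 ]
  [ 0    -1   8/3   -2 ]
  [ 0    -8  -5/3    8 ]
Add R2 to R3.
  [ 1  -2/3  -2/9  2/3 ]
  [ 0     1  -2/3    0 ]
  [ 0     0     2   -2 ]
  [ 0    -8  -5/3    8 ]
Add 8 times R2 to R4.
  [ 1  -2/3  -2/9  2/3 ]
  [ 0     1  -2/3    0 ]
  [ 0     0     2   -2 ]
  [ 0     0    -7    8 ]
Multiply R3 by 1/2.
  [ 1  -2/3  -2/9  2/3 ]
  [ 0     1  -2/3    0 ]
  [ 0     0     1   -1 ]
  [ 0     0    -7    8 ]
Add 7 times R3 to R4.
  [ 1  -2/3  -2/9  2/3 ]
  [ 0     1  -2/3    0 ]
  [ 0     0     1   -1 ]
  [ 0     0     0    1 ]
Add R4 to R3.
  [ 1  -2/3  -2/9  2/3 ]
  [ 0     1  -2/3    0 ]
  [ 0     0     1    0 ]
  [ 0     0     0    1 ]
Subtract 2/3 times R4 from R1.
  [ 1  -2/3  -2/9  0 ]
  [ 0     1  -2/3  0 ]
  [ 0     0     1  0 ]
  [ 0     0     0  1 ]
Add 2/3 times R3 to R2.
  [ 1  -2/3  -2/9  0 ]
  [ 0     1     0  0 ]
  [ 0     0     1  0 ]
  [ 0     0     0  1 ]
Add 2/9 times R3 to R1.
  [ 1  -2/3  0  0 ]
  [ 0     1  0  0 ]
  [ 0     0  1  0 ]
  [ 0     0  0  1 ]
Add 2/3 times R2 to R1.
  [ 1  0  0  0 ]
  [ 0  1  0  0 ]
  [ 0  0  1  0 ]
  [ 0  0  0  1 ]
The reduced form has 4 nonzero rows.

rank = 4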